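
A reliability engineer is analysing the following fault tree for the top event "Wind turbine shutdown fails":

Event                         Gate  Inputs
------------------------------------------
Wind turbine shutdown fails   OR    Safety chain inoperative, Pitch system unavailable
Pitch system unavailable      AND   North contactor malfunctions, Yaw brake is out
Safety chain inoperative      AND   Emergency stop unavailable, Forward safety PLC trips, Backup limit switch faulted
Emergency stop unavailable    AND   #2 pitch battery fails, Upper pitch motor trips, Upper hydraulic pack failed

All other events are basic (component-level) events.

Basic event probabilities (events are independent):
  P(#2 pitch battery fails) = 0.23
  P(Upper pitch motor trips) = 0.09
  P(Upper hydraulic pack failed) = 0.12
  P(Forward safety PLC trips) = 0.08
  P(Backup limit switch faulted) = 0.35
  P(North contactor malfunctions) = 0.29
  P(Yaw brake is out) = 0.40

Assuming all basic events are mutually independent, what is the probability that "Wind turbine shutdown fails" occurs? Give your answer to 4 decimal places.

0.1161

P(Emergency stop unavailable) [AND] = 0.23 × 0.09 × 0.12 = 0.002484
P(Safety chain inoperative) [AND] = 0.002484 × 0.08 × 0.35 = 0.000070
P(Pitch system unavailable) [AND] = 0.29 × 0.40 = 0.116000
P(Wind turbine shutdown fails) [OR] = 1 − (1−0.000070) × (1−0.116000) = 0.116062
Rounded to 4 decimal places: P(Wind turbine shutdown fails) ≈ 0.1161.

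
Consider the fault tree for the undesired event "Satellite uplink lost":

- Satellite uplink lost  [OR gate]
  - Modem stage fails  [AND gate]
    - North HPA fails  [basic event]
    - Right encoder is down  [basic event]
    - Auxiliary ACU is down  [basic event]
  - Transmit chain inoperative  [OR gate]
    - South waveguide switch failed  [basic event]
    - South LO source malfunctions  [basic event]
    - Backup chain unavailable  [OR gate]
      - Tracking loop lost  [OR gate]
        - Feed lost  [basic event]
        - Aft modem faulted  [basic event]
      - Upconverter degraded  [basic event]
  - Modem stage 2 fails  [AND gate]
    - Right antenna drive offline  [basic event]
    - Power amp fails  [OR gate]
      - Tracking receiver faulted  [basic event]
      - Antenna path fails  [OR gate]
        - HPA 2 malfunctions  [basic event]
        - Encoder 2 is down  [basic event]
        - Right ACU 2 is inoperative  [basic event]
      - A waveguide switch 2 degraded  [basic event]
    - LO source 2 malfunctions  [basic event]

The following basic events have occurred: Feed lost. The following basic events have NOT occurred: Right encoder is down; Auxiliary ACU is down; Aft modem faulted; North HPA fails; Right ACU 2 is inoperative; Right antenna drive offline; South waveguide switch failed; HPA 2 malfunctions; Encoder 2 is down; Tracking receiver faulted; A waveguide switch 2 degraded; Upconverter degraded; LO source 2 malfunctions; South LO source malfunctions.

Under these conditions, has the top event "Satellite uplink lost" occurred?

Yes

Modem stage fails [AND]: North HPA fails=not, Right encoder is down=not, Auxiliary ACU is down=not → not all inputs occur → does not occur.
Tracking loop lost [OR]: Feed lost=occurs, Aft modem faulted=not → at least one input occurs → occurs.
Backup chain unavailable [OR]: Tracking loop lost=occurs, Upconverter degraded=not → at least one input occurs → occurs.
Transmit chain inoperative [OR]: South waveguide switch failed=not, South LO source malfunctions=not, Backup chain unavailable=occurs → at least one input occurs → occurs.
Antenna path fails [OR]: HPA 2 malfunctions=not, Encoder 2 is down=not, Right ACU 2 is inoperative=not → no input occurs → does not occur.
Power amp fails [OR]: Tracking receiver faulted=not, Antenna path fails=not, A waveguide switch 2 degraded=not → no input occurs → does not occur.
Modem stage 2 fails [AND]: Right antenna drive offline=not, Power amp fails=not, LO source 2 malfunctions=not → not all inputs occur → does not occur.
Satellite uplink lost [OR]: Modem stage fails=not, Transmit chain inoperative=occurs, Modem stage 2 fails=not → at least one input occurs → occurs.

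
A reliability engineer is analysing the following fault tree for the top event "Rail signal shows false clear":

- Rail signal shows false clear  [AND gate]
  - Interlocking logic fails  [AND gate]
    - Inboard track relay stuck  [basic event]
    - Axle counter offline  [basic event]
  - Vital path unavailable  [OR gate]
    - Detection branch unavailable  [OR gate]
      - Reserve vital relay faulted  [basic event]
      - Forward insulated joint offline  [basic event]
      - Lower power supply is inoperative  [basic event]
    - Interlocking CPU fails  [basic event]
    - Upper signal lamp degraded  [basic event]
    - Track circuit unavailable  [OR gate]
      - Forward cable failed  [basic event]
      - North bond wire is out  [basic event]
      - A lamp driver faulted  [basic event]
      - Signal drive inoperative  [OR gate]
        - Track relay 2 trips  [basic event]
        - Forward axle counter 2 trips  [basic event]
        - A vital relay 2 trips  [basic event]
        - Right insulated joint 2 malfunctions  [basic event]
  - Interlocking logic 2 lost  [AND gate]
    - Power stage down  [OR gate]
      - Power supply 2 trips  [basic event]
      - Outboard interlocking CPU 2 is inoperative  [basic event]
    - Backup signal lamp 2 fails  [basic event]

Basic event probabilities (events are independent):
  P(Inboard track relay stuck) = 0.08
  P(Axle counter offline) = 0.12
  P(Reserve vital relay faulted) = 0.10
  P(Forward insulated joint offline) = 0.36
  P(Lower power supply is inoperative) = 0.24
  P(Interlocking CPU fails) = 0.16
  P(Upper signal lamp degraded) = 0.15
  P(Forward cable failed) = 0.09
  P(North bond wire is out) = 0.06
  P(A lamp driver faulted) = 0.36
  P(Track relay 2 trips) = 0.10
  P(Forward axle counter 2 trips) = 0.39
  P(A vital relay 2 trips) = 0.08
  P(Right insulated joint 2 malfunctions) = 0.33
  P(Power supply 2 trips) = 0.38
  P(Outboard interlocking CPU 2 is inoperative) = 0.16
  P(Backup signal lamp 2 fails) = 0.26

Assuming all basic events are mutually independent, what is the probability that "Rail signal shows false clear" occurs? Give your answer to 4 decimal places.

P(Interlocking logic fails) [AND] = 0.08 × 0.12 = 0.009600
P(Detection branch unavailable) [OR] = 1 − (1−0.10) × (1−0.36) × (1−0.24) = 0.562240
P(Signal drive inoperative) [OR] = 1 − (1−0.10) × (1−0.39) × (1−0.08) × (1−0.33) = 0.661596
P(Track circuit unavailable) [OR] = 1 − (1−0.09) × (1−0.06) × (1−0.36) × (1−0.661596) = 0.814739
P(Vital path unavailable) [OR] = 1 − (1−0.562240) × (1−0.16) × (1−0.15) × (1−0.814739) = 0.942095
P(Power stage down) [OR] = 1 − (1−0.38) × (1−0.16) = 0.479200
P(Interlocking logic 2 lost) [AND] = 0.479200 × 0.26 = 0.124592
P(Rail signal shows false clear) [AND] = 0.009600 × 0.942095 × 0.124592 = 0.001127
Rounded to 4 decimal places: P(Rail signal shows false clear) ≈ 0.0011.

0.0011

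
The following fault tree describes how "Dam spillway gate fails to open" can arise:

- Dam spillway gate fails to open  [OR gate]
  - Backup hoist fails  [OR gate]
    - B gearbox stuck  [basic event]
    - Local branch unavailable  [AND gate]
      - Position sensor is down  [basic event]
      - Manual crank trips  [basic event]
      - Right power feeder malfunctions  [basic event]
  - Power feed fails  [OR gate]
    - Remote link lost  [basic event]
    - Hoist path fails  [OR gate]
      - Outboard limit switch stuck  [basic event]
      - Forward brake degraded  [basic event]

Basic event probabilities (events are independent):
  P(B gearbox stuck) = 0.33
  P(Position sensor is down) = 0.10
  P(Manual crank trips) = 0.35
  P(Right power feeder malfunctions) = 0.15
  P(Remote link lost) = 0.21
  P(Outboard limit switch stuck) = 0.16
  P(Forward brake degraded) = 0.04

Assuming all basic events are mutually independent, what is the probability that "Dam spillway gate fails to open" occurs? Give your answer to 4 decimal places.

0.5754

P(Local branch unavailable) [AND] = 0.10 × 0.35 × 0.15 = 0.005250
P(Backup hoist fails) [OR] = 1 − (1−0.33) × (1−0.005250) = 0.333518
P(Hoist path fails) [OR] = 1 − (1−0.16) × (1−0.04) = 0.193600
P(Power feed fails) [OR] = 1 − (1−0.21) × (1−0.193600) = 0.362944
P(Dam spillway gate fails to open) [OR] = 1 − (1−0.333518) × (1−0.362944) = 0.575414
Rounded to 4 decimal places: P(Dam spillway gate fails to open) ≈ 0.5754.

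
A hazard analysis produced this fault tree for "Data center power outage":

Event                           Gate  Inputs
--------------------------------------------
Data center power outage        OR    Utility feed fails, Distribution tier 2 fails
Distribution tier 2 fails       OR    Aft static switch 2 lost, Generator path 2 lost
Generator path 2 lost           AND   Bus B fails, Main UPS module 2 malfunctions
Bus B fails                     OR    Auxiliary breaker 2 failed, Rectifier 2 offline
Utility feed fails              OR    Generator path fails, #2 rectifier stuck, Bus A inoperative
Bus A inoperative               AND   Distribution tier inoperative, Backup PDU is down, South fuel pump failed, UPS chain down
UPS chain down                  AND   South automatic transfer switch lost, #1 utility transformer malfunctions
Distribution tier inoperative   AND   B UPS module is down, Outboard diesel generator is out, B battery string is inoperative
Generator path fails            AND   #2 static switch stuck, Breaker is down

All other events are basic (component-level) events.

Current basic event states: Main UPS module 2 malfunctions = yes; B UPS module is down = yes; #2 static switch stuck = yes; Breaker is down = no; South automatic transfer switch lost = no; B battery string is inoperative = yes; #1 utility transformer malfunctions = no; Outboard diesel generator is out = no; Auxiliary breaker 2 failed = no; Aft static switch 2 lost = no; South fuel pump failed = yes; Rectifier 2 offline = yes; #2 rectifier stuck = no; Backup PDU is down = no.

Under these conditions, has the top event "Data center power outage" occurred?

Yes

Generator path fails [AND]: #2 static switch stuck=occurs, Breaker is down=not → not all inputs occur → does not occur.
Distribution tier inoperative [AND]: B UPS module is down=occurs, Outboard diesel generator is out=not, B battery string is inoperative=occurs → not all inputs occur → does not occur.
UPS chain down [AND]: South automatic transfer switch lost=not, #1 utility transformer malfunctions=not → not all inputs occur → does not occur.
Bus A inoperative [AND]: Distribution tier inoperative=not, Backup PDU is down=not, South fuel pump failed=occurs, UPS chain down=not → not all inputs occur → does not occur.
Utility feed fails [OR]: Generator path fails=not, #2 rectifier stuck=not, Bus A inoperative=not → no input occurs → does not occur.
Bus B fails [OR]: Auxiliary breaker 2 failed=not, Rectifier 2 offline=occurs → at least one input occurs → occurs.
Generator path 2 lost [AND]: Bus B fails=occurs, Main UPS module 2 malfunctions=occurs → all inputs occur → occurs.
Distribution tier 2 fails [OR]: Aft static switch 2 lost=not, Generator path 2 lost=occurs → at least one input occurs → occurs.
Data center power outage [OR]: Utility feed fails=not, Distribution tier 2 fails=occurs → at least one input occurs → occurs.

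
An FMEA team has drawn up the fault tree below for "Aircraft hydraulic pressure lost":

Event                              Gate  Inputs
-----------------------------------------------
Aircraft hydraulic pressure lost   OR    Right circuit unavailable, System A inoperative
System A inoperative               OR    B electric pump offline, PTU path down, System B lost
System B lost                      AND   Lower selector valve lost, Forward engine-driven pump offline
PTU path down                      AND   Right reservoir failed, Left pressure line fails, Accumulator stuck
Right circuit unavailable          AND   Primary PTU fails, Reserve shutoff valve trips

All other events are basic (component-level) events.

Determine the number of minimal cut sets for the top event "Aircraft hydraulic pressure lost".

Right circuit unavailable [AND]: one cut set from each child combined → 1 × 1 = 1 cut set(s).
PTU path down [AND]: one cut set from each child combined → 1 × 1 × 1 = 1 cut set(s).
System B lost [AND]: one cut set from each child combined → 1 × 1 = 1 cut set(s).
System A inoperative [OR]: union of children's cut sets → 3 cut set(s).
Aircraft hydraulic pressure lost [OR]: union of children's cut sets → 4 cut set(s).
Minimal cut sets: {Primary PTU fails, Reserve shutoff valve trips}; {B electric pump offline}; {Accumulator stuck, Left pressure line fails, Right reservoir failed}; {Forward engine-driven pump offline, Lower selector valve lost}.

4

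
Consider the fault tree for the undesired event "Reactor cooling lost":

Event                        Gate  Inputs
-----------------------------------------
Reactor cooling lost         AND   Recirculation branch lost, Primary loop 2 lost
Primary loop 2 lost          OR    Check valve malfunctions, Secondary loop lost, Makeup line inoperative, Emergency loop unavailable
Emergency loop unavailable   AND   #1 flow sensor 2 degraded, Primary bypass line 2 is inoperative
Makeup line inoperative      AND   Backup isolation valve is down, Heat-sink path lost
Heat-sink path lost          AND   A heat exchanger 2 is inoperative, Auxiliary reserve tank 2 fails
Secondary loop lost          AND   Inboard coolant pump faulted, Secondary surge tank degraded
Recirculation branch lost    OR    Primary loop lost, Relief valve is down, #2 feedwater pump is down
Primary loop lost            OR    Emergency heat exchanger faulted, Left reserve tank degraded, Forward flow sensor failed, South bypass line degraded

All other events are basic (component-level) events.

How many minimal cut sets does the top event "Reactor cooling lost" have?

24

Primary loop lost [OR]: union of children's cut sets → 4 cut set(s).
Recirculation branch lost [OR]: union of children's cut sets → 6 cut set(s).
Secondary loop lost [AND]: one cut set from each child combined → 1 × 1 = 1 cut set(s).
Heat-sink path lost [AND]: one cut set from each child combined → 1 × 1 = 1 cut set(s).
Makeup line inoperative [AND]: one cut set from each child combined → 1 × 1 = 1 cut set(s).
Emergency loop unavailable [AND]: one cut set from each child combined → 1 × 1 = 1 cut set(s).
Primary loop 2 lost [OR]: union of children's cut sets → 4 cut set(s).
Reactor cooling lost [AND]: one cut set from each child combined → 6 × 4 = 24 cut set(s).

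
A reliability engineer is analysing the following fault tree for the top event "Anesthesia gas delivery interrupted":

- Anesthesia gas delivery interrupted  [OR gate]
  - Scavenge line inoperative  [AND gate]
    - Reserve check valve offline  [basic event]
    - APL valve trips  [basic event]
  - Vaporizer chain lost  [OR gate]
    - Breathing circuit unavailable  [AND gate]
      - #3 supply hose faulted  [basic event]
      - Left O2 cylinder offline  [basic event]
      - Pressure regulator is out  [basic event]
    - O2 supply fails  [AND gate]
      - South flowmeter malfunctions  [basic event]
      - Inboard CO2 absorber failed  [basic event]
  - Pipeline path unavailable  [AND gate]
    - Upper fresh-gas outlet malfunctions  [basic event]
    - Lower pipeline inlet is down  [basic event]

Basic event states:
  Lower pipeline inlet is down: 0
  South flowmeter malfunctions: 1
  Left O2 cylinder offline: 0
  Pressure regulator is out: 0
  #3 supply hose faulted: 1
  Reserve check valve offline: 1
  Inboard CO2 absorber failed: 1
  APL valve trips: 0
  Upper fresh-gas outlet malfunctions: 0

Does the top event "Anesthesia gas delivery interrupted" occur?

Yes

Scavenge line inoperative [AND]: Reserve check valve offline=occurs, APL valve trips=not → not all inputs occur → does not occur.
Breathing circuit unavailable [AND]: #3 supply hose faulted=occurs, Left O2 cylinder offline=not, Pressure regulator is out=not → not all inputs occur → does not occur.
O2 supply fails [AND]: South flowmeter malfunctions=occurs, Inboard CO2 absorber failed=occurs → all inputs occur → occurs.
Vaporizer chain lost [OR]: Breathing circuit unavailable=not, O2 supply fails=occurs → at least one input occurs → occurs.
Pipeline path unavailable [AND]: Upper fresh-gas outlet malfunctions=not, Lower pipeline inlet is down=not → not all inputs occur → does not occur.
Anesthesia gas delivery interrupted [OR]: Scavenge line inoperative=not, Vaporizer chain lost=occurs, Pipeline path unavailable=not → at least one input occurs → occurs.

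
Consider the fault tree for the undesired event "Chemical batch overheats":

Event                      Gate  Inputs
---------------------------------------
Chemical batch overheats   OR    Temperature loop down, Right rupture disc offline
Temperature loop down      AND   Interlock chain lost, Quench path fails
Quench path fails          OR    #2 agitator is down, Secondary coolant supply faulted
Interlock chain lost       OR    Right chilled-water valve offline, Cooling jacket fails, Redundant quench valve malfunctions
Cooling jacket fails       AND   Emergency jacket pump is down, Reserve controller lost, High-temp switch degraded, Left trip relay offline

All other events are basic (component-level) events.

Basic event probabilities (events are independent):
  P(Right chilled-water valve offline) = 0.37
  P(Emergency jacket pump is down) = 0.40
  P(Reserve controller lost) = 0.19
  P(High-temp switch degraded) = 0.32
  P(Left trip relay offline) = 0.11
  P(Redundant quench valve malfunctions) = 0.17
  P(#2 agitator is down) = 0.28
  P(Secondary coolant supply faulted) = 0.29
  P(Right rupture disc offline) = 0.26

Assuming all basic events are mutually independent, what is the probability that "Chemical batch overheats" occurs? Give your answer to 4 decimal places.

0.4331

P(Cooling jacket fails) [AND] = 0.40 × 0.19 × 0.32 × 0.11 = 0.002675
P(Interlock chain lost) [OR] = 1 − (1−0.37) × (1−0.002675) × (1−0.17) = 0.478499
P(Quench path fails) [OR] = 1 − (1−0.28) × (1−0.29) = 0.488800
P(Temperature loop down) [AND] = 0.478499 × 0.488800 = 0.233890
P(Chemical batch overheats) [OR] = 1 − (1−0.233890) × (1−0.26) = 0.433079
Rounded to 4 decimal places: P(Chemical batch overheats) ≈ 0.4331.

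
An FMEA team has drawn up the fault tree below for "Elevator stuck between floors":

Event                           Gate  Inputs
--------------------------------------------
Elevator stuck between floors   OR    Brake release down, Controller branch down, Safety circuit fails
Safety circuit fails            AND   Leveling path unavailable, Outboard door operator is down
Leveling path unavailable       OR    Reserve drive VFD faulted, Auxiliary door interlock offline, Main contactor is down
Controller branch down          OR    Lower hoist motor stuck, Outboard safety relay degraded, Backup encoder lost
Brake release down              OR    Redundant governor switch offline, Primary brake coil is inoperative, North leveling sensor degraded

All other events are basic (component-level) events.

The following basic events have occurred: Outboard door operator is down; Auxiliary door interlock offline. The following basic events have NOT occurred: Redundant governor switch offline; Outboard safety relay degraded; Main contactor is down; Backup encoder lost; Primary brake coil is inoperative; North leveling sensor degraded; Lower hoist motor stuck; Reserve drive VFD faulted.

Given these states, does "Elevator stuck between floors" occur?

Yes

Brake release down [OR]: Redundant governor switch offline=not, Primary brake coil is inoperative=not, North leveling sensor degraded=not → no input occurs → does not occur.
Controller branch down [OR]: Lower hoist motor stuck=not, Outboard safety relay degraded=not, Backup encoder lost=not → no input occurs → does not occur.
Leveling path unavailable [OR]: Reserve drive VFD faulted=not, Auxiliary door interlock offline=occurs, Main contactor is down=not → at least one input occurs → occurs.
Safety circuit fails [AND]: Leveling path unavailable=occurs, Outboard door operator is down=occurs → all inputs occur → occurs.
Elevator stuck between floors [OR]: Brake release down=not, Controller branch down=not, Safety circuit fails=occurs → at least one input occurs → occurs.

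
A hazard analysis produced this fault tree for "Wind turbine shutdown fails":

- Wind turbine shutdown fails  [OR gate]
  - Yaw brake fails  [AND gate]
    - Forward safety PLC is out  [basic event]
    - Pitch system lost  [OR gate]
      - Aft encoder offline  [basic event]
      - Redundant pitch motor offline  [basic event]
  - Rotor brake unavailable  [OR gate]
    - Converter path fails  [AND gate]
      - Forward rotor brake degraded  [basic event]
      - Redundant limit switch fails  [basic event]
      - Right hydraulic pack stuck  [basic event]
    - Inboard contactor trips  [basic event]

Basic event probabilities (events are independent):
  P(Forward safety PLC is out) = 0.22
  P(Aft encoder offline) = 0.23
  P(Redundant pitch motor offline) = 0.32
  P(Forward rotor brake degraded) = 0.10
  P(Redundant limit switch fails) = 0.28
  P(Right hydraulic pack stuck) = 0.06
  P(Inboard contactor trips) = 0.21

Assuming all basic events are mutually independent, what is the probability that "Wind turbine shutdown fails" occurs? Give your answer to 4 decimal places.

0.2940

P(Pitch system lost) [OR] = 1 − (1−0.23) × (1−0.32) = 0.476400
P(Yaw brake fails) [AND] = 0.22 × 0.476400 = 0.104808
P(Converter path fails) [AND] = 0.10 × 0.28 × 0.06 = 0.001680
P(Rotor brake unavailable) [OR] = 1 − (1−0.001680) × (1−0.21) = 0.211327
P(Wind turbine shutdown fails) [OR] = 1 − (1−0.104808) × (1−0.211327) = 0.293986
Rounded to 4 decimal places: P(Wind turbine shutdown fails) ≈ 0.2940.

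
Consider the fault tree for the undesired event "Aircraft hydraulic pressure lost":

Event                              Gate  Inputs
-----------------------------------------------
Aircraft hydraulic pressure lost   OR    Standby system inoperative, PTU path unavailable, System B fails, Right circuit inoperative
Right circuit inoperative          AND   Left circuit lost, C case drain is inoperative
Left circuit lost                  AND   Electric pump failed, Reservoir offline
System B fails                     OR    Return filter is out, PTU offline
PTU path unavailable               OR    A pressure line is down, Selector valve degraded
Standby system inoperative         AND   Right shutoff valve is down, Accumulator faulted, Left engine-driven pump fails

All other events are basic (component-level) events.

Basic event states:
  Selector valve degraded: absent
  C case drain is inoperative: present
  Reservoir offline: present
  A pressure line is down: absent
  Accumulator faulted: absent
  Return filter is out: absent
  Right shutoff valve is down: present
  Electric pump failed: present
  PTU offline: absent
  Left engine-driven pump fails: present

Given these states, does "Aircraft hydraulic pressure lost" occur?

Standby system inoperative [AND]: Right shutoff valve is down=occurs, Accumulator faulted=not, Left engine-driven pump fails=occurs → not all inputs occur → does not occur.
PTU path unavailable [OR]: A pressure line is down=not, Selector valve degraded=not → no input occurs → does not occur.
System B fails [OR]: Return filter is out=not, PTU offline=not → no input occurs → does not occur.
Left circuit lost [AND]: Electric pump failed=occurs, Reservoir offline=occurs → all inputs occur → occurs.
Right circuit inoperative [AND]: Left circuit lost=occurs, C case drain is inoperative=occurs → all inputs occur → occurs.
Aircraft hydraulic pressure lost [OR]: Standby system inoperative=not, PTU path unavailable=not, System B fails=not, Right circuit inoperative=occurs → at least one input occurs → occurs.

Yes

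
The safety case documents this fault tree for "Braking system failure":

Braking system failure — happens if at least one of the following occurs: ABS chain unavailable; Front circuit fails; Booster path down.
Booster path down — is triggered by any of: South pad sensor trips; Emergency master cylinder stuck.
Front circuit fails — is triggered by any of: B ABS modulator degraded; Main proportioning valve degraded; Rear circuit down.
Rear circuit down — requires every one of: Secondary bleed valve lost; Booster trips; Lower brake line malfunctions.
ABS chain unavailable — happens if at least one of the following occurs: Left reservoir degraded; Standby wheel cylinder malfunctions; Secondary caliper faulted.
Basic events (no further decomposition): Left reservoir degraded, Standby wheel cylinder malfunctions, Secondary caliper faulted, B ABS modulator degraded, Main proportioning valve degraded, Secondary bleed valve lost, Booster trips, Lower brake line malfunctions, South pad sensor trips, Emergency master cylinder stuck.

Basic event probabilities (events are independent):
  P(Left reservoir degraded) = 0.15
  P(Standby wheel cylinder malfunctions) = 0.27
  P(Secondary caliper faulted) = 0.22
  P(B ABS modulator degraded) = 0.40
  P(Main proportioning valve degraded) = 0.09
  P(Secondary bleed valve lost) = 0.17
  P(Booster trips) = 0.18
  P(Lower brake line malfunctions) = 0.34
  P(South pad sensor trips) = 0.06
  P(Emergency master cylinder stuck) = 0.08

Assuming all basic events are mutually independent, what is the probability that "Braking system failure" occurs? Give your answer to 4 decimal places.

0.7738

P(ABS chain unavailable) [OR] = 1 − (1−0.15) × (1−0.27) × (1−0.22) = 0.516010
P(Rear circuit down) [AND] = 0.17 × 0.18 × 0.34 = 0.010404
P(Front circuit fails) [OR] = 1 − (1−0.40) × (1−0.09) × (1−0.010404) = 0.459681
P(Booster path down) [OR] = 1 − (1−0.06) × (1−0.08) = 0.135200
P(Braking system failure) [OR] = 1 − (1−0.516010) × (1−0.459681) × (1−0.135200) = 0.773847
Rounded to 4 decimal places: P(Braking system failure) ≈ 0.7738.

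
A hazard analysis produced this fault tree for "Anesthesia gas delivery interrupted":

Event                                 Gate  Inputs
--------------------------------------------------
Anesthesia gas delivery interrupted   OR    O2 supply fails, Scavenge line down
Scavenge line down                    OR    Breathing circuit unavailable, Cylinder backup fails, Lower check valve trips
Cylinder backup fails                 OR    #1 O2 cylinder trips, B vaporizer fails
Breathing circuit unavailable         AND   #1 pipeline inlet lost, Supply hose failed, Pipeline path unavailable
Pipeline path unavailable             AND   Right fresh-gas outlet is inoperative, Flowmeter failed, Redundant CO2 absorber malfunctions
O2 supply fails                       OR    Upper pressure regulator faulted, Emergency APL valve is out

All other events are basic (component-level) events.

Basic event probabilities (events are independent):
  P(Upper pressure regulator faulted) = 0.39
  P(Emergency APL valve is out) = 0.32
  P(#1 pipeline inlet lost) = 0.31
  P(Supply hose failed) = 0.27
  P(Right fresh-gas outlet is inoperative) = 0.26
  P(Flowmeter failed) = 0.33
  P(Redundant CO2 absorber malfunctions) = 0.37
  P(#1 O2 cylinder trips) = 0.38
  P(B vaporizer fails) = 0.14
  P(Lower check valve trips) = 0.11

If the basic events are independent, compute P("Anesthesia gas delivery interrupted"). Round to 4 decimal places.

P(O2 supply fails) [OR] = 1 − (1−0.39) × (1−0.32) = 0.585200
P(Pipeline path unavailable) [AND] = 0.26 × 0.33 × 0.37 = 0.031746
P(Breathing circuit unavailable) [AND] = 0.31 × 0.27 × 0.031746 = 0.002657
P(Cylinder backup fails) [OR] = 1 − (1−0.38) × (1−0.14) = 0.466800
P(Scavenge line down) [OR] = 1 − (1−0.002657) × (1−0.466800) × (1−0.11) = 0.526713
P(Anesthesia gas delivery interrupted) [OR] = 1 − (1−0.585200) × (1−0.526713) = 0.803681
Rounded to 4 decimal places: P(Anesthesia gas delivery interrupted) ≈ 0.8037.

0.8037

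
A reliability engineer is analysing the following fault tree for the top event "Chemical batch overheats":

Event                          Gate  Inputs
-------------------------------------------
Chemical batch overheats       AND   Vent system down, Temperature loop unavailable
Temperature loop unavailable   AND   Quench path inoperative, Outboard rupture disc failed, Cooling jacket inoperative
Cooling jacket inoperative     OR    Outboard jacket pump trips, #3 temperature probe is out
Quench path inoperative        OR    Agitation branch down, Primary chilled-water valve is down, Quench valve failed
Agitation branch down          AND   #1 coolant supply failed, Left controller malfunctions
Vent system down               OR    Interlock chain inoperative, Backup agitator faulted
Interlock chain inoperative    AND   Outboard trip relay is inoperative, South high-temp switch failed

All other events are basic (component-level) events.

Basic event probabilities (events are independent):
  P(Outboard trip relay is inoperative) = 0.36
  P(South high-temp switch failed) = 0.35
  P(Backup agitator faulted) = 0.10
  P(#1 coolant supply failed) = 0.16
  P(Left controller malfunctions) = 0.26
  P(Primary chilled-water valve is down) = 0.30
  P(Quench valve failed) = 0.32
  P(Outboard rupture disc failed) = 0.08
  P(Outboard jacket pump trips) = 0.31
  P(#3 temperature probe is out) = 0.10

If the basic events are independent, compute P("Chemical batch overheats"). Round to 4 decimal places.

P(Interlock chain inoperative) [AND] = 0.36 × 0.35 = 0.126000
P(Vent system down) [OR] = 1 − (1−0.126000) × (1−0.10) = 0.213400
P(Agitation branch down) [AND] = 0.16 × 0.26 = 0.041600
P(Quench path inoperative) [OR] = 1 − (1−0.041600) × (1−0.30) × (1−0.32) = 0.543802
P(Cooling jacket inoperative) [OR] = 1 − (1−0.31) × (1−0.10) = 0.379000
P(Temperature loop unavailable) [AND] = 0.543802 × 0.08 × 0.379000 = 0.016488
P(Chemical batch overheats) [AND] = 0.213400 × 0.016488 = 0.003519
Rounded to 4 decimal places: P(Chemical batch overheats) ≈ 0.0035.

0.0035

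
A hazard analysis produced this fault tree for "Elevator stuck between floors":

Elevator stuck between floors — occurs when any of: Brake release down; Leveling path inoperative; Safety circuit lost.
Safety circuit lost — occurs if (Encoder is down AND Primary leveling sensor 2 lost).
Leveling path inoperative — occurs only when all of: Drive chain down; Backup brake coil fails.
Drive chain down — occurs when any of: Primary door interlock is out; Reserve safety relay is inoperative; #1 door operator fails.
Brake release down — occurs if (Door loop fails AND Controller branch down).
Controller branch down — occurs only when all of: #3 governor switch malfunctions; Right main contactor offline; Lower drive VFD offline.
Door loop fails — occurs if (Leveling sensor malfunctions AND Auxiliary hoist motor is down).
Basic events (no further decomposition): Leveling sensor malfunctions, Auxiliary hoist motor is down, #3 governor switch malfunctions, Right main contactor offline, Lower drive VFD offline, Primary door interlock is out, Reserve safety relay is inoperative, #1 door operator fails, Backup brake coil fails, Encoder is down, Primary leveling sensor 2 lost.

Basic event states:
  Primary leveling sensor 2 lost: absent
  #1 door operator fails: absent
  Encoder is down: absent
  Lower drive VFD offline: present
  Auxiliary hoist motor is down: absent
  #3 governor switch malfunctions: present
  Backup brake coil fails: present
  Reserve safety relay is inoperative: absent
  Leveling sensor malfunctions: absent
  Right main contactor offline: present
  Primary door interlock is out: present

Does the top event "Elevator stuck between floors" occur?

Door loop fails [AND]: Leveling sensor malfunctions=not, Auxiliary hoist motor is down=not → not all inputs occur → does not occur.
Controller branch down [AND]: #3 governor switch malfunctions=occurs, Right main contactor offline=occurs, Lower drive VFD offline=occurs → all inputs occur → occurs.
Brake release down [AND]: Door loop fails=not, Controller branch down=occurs → not all inputs occur → does not occur.
Drive chain down [OR]: Primary door interlock is out=occurs, Reserve safety relay is inoperative=not, #1 door operator fails=not → at least one input occurs → occurs.
Leveling path inoperative [AND]: Drive chain down=occurs, Backup brake coil fails=occurs → all inputs occur → occurs.
Safety circuit lost [AND]: Encoder is down=not, Primary leveling sensor 2 lost=not → not all inputs occur → does not occur.
Elevator stuck between floors [OR]: Brake release down=not, Leveling path inoperative=occurs, Safety circuit lost=not → at least one input occurs → occurs.

Yes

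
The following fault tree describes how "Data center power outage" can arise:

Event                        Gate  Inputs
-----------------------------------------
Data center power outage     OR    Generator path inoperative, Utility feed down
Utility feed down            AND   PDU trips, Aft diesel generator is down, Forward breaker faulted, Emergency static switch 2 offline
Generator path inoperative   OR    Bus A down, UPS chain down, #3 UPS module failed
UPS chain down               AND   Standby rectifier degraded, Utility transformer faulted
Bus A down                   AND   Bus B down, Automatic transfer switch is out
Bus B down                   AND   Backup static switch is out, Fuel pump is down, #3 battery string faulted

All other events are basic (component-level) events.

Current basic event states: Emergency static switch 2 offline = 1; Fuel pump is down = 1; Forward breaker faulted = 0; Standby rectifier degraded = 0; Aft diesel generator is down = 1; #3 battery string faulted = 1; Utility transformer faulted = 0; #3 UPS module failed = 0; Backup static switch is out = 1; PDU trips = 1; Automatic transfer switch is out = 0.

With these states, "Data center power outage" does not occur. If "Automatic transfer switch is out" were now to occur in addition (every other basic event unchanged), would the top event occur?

Counterfactual: set "Automatic transfer switch is out" to occurred.
Bus B down [AND]: Backup static switch is out=occurs, Fuel pump is down=occurs, #3 battery string faulted=occurs → all inputs occur → occurs.
Bus A down [AND]: Bus B down=occurs, Automatic transfer switch is out=occurs → all inputs occur → occurs.
UPS chain down [AND]: Standby rectifier degraded=not, Utility transformer faulted=not → not all inputs occur → does not occur.
Generator path inoperative [OR]: Bus A down=occurs, UPS chain down=not, #3 UPS module failed=not → at least one input occurs → occurs.
Utility feed down [AND]: PDU trips=occurs, Aft diesel generator is down=occurs, Forward breaker faulted=not, Emergency static switch 2 offline=occurs → not all inputs occur → does not occur.
Data center power outage [OR]: Generator path inoperative=occurs, Utility feed down=not → at least one input occurs → occurs.

Yes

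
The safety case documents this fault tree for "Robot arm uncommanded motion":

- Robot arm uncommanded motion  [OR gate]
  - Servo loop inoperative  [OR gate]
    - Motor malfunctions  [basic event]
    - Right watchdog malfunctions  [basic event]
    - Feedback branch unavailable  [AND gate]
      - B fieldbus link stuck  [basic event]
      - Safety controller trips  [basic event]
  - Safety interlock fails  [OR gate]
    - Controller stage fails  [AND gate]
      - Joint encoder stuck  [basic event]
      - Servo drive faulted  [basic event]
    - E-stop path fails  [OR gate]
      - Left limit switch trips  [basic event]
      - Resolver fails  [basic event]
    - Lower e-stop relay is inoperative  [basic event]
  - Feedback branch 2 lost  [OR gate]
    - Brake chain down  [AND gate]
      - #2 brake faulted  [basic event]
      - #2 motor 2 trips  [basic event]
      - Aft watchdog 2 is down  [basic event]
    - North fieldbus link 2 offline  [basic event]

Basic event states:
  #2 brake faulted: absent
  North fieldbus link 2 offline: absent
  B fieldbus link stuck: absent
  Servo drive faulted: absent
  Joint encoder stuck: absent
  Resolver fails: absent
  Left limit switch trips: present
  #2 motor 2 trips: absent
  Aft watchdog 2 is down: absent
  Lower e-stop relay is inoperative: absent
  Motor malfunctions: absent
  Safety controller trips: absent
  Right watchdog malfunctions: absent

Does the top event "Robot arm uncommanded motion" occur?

Yes

Feedback branch unavailable [AND]: B fieldbus link stuck=not, Safety controller trips=not → not all inputs occur → does not occur.
Servo loop inoperative [OR]: Motor malfunctions=not, Right watchdog malfunctions=not, Feedback branch unavailable=not → no input occurs → does not occur.
Controller stage fails [AND]: Joint encoder stuck=not, Servo drive faulted=not → not all inputs occur → does not occur.
E-stop path fails [OR]: Left limit switch trips=occurs, Resolver fails=not → at least one input occurs → occurs.
Safety interlock fails [OR]: Controller stage fails=not, E-stop path fails=occurs, Lower e-stop relay is inoperative=not → at least one input occurs → occurs.
Brake chain down [AND]: #2 brake faulted=not, #2 motor 2 trips=not, Aft watchdog 2 is down=not → not all inputs occur → does not occur.
Feedback branch 2 lost [OR]: Brake chain down=not, North fieldbus link 2 offline=not → no input occurs → does not occur.
Robot arm uncommanded motion [OR]: Servo loop inoperative=not, Safety interlock fails=occurs, Feedback branch 2 lost=not → at least one input occurs → occurs.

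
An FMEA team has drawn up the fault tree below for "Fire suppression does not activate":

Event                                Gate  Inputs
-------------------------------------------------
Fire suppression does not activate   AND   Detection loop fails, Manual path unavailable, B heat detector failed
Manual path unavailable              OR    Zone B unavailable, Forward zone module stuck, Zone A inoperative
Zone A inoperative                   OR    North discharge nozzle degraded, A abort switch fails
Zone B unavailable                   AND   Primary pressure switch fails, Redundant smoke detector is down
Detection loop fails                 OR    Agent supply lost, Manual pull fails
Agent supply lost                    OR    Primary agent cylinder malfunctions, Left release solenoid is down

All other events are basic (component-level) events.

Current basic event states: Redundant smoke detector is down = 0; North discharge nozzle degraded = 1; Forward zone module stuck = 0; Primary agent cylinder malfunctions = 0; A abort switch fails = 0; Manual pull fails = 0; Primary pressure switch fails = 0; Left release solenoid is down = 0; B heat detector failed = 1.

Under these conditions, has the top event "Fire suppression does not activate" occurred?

No

Agent supply lost [OR]: Primary agent cylinder malfunctions=not, Left release solenoid is down=not → no input occurs → does not occur.
Detection loop fails [OR]: Agent supply lost=not, Manual pull fails=not → no input occurs → does not occur.
Zone B unavailable [AND]: Primary pressure switch fails=not, Redundant smoke detector is down=not → not all inputs occur → does not occur.
Zone A inoperative [OR]: North discharge nozzle degraded=occurs, A abort switch fails=not → at least one input occurs → occurs.
Manual path unavailable [OR]: Zone B unavailable=not, Forward zone module stuck=not, Zone A inoperative=occurs → at least one input occurs → occurs.
Fire suppression does not activate [AND]: Detection loop fails=not, Manual path unavailable=occurs, B heat detector failed=occurs → not all inputs occur → does not occur.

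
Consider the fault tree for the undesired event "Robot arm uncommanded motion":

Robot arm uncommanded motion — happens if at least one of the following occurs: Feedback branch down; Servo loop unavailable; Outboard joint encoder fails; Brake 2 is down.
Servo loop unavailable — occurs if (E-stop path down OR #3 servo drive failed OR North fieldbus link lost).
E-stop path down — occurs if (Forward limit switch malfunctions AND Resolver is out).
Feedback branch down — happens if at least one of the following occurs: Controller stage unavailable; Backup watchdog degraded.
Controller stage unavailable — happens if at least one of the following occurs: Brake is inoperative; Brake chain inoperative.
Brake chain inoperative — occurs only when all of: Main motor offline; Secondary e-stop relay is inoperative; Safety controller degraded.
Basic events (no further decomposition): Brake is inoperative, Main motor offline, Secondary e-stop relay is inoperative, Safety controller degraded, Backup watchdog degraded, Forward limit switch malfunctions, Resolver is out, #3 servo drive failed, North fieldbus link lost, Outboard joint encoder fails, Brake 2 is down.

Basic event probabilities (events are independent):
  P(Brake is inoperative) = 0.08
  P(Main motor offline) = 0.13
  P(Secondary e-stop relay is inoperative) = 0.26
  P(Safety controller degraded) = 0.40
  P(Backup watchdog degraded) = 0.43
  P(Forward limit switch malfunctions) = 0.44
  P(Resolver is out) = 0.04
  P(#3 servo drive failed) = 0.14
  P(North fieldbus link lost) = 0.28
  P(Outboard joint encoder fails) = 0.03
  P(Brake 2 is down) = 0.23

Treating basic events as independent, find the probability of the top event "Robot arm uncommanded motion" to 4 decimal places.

0.7650

P(Brake chain inoperative) [AND] = 0.13 × 0.26 × 0.40 = 0.013520
P(Controller stage unavailable) [OR] = 1 − (1−0.08) × (1−0.013520) = 0.092438
P(Feedback branch down) [OR] = 1 − (1−0.092438) × (1−0.43) = 0.482690
P(E-stop path down) [AND] = 0.44 × 0.04 = 0.017600
P(Servo loop unavailable) [OR] = 1 − (1−0.017600) × (1−0.14) × (1−0.28) = 0.391698
P(Robot arm uncommanded motion) [OR] = 1 − (1−0.482690) × (1−0.391698) × (1−0.03) × (1−0.23) = 0.764965
Rounded to 4 decimal places: P(Robot arm uncommanded motion) ≈ 0.7650.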